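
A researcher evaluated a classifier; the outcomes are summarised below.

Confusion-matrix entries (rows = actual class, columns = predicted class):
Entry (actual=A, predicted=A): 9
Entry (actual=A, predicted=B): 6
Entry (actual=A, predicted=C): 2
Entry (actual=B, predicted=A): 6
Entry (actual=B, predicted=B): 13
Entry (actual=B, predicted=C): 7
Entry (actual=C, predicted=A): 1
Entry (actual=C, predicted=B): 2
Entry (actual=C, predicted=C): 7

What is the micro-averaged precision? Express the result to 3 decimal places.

0.547

Micro-averaging pools counts across classes: ΣTP=29, ΣFP=24, ΣFN=24.
Micro-precision = TP/(TP+FP) on pooled counts = 0.547 (equals overall accuracy in single-label multiclass).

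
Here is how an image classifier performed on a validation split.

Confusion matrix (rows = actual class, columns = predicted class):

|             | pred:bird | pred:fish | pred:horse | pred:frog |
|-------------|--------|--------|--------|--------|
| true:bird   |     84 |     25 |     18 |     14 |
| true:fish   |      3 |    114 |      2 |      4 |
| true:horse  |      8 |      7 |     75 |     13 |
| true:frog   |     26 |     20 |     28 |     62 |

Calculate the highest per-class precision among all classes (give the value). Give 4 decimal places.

0.6942

Per-class precision (TP/(TP+FP)):
  bird: TP=84, FP=3+8+26=37 → 84/121 = 0.69421
  fish: TP=114, FP=25+7+20=52 → 114/166 = 0.68675
  horse: TP=75, FP=18+2+28=48 → 75/123 = 0.60976
  frog: TP=62, FP=14+4+13=31 → 62/93 = 0.66667
Highest is class 'bird' with precision = 0.6942.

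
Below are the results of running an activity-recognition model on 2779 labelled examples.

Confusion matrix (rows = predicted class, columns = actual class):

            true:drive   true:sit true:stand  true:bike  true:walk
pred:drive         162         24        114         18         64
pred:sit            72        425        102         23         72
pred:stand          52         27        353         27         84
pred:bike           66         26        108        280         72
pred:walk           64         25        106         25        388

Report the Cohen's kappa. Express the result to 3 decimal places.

Observed agreement pₒ = trace/N = 1608/2779 = 0.5786
Expected agreement pₑ = Σ (rowᵢ·colᵢ)/N² = (416·382 + 527·694 + 783·543 + 373·552 + 680·608)/2779² = 0.2032
κ = (pₒ − pₑ)/(1 − pₑ) = (0.5786 − 0.2032)/(1 − 0.2032) = 0.471

0.471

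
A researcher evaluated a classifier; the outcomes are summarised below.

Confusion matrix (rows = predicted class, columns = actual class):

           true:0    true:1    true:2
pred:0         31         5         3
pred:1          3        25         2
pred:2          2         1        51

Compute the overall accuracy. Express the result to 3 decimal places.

0.870

Accuracy = trace / total = (31+25+51=107) / 123 = 107/123 = 0.870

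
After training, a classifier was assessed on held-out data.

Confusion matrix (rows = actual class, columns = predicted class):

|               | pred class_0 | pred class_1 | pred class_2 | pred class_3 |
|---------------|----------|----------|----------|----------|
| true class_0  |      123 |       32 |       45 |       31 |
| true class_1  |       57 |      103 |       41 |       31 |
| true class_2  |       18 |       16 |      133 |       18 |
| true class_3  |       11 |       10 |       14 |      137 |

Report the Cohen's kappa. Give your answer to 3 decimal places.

0.475

Observed agreement pₒ = trace/N = 496/820 = 0.6049
Expected agreement pₑ = Σ (rowᵢ·colᵢ)/N² = (231·209 + 232·161 + 185·233 + 172·217)/820² = 0.2470
κ = (pₒ − pₑ)/(1 − pₑ) = (0.6049 − 0.2470)/(1 − 0.2470) = 0.475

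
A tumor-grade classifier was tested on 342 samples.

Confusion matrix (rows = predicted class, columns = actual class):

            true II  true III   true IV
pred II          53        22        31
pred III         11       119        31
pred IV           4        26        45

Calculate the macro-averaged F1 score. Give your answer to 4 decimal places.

Per-class F1 score (2·TP/(2·TP+FP+FN)):
  II: TP=53, FP=22+31=53, FN=11+4=15 → 106/174 = 0.60920
  III: TP=119, FP=11+31=42, FN=22+26=48 → 238/328 = 0.72561
  IV: TP=45, FP=4+26=30, FN=31+31=62 → 90/182 = 0.49451
Macro-F1 score = mean = (0.60920 + 0.72561 + 0.49451) / 3 = 0.6098

0.6098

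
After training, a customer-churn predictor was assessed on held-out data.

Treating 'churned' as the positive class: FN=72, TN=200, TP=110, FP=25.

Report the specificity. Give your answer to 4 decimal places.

Specificity = TN/(TN+FP) = 200/(200+25) = 0.8889

0.8889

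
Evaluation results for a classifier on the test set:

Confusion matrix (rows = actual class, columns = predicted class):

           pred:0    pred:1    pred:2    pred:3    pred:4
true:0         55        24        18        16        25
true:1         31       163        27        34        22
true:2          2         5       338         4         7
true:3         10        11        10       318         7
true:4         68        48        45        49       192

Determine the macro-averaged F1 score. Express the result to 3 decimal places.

Per-class F1 score (2·TP/(2·TP+FP+FN)):
  0: TP=55, FP=31+2+10+68=111, FN=24+18+16+25=83 → 110/304 = 0.3618
  1: TP=163, FP=24+5+11+48=88, FN=31+27+34+22=114 → 326/528 = 0.6174
  2: TP=338, FP=18+27+10+45=100, FN=2+5+4+7=18 → 676/794 = 0.8514
  3: TP=318, FP=16+34+4+49=103, FN=10+11+10+7=38 → 636/777 = 0.8185
  4: TP=192, FP=25+22+7+7=61, FN=68+48+45+49=210 → 384/655 = 0.5863
Macro-F1 score = mean = (0.3618 + 0.6174 + 0.8514 + 0.8185 + 0.5863) / 5 = 0.647

0.647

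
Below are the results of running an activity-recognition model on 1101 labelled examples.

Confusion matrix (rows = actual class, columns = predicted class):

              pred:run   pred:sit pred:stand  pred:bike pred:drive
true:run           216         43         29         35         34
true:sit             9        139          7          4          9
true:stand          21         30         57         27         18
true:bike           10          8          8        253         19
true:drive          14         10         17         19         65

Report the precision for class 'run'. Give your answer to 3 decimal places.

0.800

Take TP from the diagonal, FP from the rest of the 'run' prediction marginal, FN from the rest of the 'run' actual marginal.
precision = TP/(TP+FP).
run: TP=216, FP=9+21+10+14=54 → 216/270 = 0.8000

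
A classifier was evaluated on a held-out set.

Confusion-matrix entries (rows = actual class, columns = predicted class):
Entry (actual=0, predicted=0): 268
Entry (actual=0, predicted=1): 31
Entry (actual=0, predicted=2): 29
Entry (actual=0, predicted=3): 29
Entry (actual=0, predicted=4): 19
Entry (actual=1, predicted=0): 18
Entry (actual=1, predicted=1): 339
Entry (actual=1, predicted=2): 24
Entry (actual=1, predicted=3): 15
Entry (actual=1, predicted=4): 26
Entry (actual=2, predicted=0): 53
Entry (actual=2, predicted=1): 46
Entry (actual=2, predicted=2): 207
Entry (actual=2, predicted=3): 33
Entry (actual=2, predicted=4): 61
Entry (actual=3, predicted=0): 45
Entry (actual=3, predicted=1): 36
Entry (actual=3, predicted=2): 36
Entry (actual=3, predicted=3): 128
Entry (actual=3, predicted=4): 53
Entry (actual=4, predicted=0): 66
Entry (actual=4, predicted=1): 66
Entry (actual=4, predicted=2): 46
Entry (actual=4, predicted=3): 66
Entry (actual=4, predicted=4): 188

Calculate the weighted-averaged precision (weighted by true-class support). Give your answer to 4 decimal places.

0.5794

Per-class precision (TP/(TP+FP)):
  0: TP=268, FP=18+53+45+66=182 → 268/450 = 0.59556
  1: TP=339, FP=31+46+36+66=179 → 339/518 = 0.65444
  2: TP=207, FP=29+24+36+46=135 → 207/342 = 0.60526
  3: TP=128, FP=29+15+33+66=143 → 128/271 = 0.47232
  4: TP=188, FP=19+26+61+53=159 → 188/347 = 0.54179
Weighted-precision = Σ (supportᵢ/N)·precisionᵢ with N=1928: (376/1928)·0.59556 + (422/1928)·0.65444 + (400/1928)·0.60526 + (298/1928)·0.47232 + (432/1928)·0.54179 = 0.5794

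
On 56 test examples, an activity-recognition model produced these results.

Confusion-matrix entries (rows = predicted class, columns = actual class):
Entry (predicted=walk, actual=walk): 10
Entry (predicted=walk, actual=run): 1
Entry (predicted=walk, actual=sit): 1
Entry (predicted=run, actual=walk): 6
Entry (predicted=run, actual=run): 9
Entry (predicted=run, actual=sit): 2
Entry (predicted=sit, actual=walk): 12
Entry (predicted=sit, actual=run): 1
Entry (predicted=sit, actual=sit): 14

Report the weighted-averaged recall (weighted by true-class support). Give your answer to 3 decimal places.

0.589

Per-class recall (TP/(TP+FN)):
  walk: TP=10, FN=6+12=18 → 10/28 = 0.3571
  run: TP=9, FN=1+1=2 → 9/11 = 0.8182
  sit: TP=14, FN=1+2=3 → 14/17 = 0.8235
Weighted-recall = Σ (supportᵢ/N)·recallᵢ with N=56: (28/56)·0.3571 + (11/56)·0.8182 + (17/56)·0.8235 = 0.589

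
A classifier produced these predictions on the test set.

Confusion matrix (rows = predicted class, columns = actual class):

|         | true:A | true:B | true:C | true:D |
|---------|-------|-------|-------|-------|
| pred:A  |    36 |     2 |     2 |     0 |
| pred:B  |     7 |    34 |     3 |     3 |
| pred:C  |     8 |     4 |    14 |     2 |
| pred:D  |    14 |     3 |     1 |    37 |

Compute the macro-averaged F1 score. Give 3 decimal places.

0.697

Per-class F1 score (2·TP/(2·TP+FP+FN)):
  A: TP=36, FP=2+2+0=4, FN=7+8+14=29 → 72/105 = 0.6857
  B: TP=34, FP=7+3+3=13, FN=2+4+3=9 → 68/90 = 0.7556
  C: TP=14, FP=8+4+2=14, FN=2+3+1=6 → 28/48 = 0.5833
  D: TP=37, FP=14+3+1=18, FN=0+3+2=5 → 74/97 = 0.7629
Macro-F1 score = mean = (0.6857 + 0.7556 + 0.5833 + 0.7629) / 4 = 0.697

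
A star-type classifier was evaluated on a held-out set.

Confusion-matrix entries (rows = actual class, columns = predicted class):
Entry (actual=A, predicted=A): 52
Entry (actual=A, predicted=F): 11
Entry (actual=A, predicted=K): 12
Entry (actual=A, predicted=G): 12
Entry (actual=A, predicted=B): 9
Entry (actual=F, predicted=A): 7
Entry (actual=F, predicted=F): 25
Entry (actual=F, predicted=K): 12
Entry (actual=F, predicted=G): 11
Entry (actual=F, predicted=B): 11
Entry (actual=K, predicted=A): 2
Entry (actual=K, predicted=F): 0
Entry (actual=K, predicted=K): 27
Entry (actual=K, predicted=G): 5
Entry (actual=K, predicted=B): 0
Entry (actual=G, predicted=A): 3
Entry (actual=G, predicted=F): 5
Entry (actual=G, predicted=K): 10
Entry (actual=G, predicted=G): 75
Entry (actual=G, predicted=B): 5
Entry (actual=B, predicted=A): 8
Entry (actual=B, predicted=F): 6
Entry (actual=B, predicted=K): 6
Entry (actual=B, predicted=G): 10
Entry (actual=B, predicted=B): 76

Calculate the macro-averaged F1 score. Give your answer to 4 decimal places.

Per-class F1 score (2·TP/(2·TP+FP+FN)):
  A: TP=52, FP=7+2+3+8=20, FN=11+12+12+9=44 → 104/168 = 0.61905
  F: TP=25, FP=11+0+5+6=22, FN=7+12+11+11=41 → 50/113 = 0.44248
  K: TP=27, FP=12+12+10+6=40, FN=2+0+5+0=7 → 54/101 = 0.53465
  G: TP=75, FP=12+11+5+10=38, FN=3+5+10+5=23 → 150/211 = 0.71090
  B: TP=76, FP=9+11+0+5=25, FN=8+6+6+10=30 → 152/207 = 0.73430
Macro-F1 score = mean = (0.61905 + 0.44248 + 0.53465 + 0.71090 + 0.73430) / 5 = 0.6083

0.6083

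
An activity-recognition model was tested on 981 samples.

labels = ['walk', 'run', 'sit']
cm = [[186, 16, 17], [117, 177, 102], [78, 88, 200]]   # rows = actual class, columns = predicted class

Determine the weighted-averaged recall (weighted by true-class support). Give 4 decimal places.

Per-class recall (TP/(TP+FN)):
  walk: TP=186, FN=16+17=33 → 186/219 = 0.84932
  run: TP=177, FN=117+102=219 → 177/396 = 0.44697
  sit: TP=200, FN=78+88=166 → 200/366 = 0.54645
Weighted-recall = Σ (supportᵢ/N)·recallᵢ with N=981: (219/981)·0.84932 + (396/981)·0.44697 + (366/981)·0.54645 = 0.5739

0.5739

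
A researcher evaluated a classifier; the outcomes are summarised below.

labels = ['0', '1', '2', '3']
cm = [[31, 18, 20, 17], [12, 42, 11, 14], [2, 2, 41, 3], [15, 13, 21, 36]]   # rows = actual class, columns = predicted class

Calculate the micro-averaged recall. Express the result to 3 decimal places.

Micro-averaging pools counts across classes: ΣTP=150, ΣFP=148, ΣFN=148.
Micro-recall = TP/(TP+FN) on pooled counts = 0.503 (equals overall accuracy in single-label multiclass).

0.503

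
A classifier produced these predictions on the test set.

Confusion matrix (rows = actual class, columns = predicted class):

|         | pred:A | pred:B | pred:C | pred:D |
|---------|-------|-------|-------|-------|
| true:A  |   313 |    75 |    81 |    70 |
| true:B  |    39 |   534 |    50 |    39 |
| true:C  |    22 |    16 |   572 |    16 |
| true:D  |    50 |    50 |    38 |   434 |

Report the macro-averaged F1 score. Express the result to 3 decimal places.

0.763

Per-class F1 score (2·TP/(2·TP+FP+FN)):
  A: TP=313, FP=39+22+50=111, FN=75+81+70=226 → 626/963 = 0.6501
  B: TP=534, FP=75+16+50=141, FN=39+50+39=128 → 1068/1337 = 0.7988
  C: TP=572, FP=81+50+38=169, FN=22+16+16=54 → 1144/1367 = 0.8369
  D: TP=434, FP=70+39+16=125, FN=50+50+38=138 → 868/1131 = 0.7675
Macro-F1 score = mean = (0.6501 + 0.7988 + 0.8369 + 0.7675) / 4 = 0.763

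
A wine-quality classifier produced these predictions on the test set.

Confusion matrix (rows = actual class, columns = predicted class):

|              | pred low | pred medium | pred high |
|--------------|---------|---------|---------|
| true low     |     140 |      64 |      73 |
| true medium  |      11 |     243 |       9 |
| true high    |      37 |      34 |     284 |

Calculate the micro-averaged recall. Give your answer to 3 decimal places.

Micro-averaging pools counts across classes: ΣTP=667, ΣFP=228, ΣFN=228.
Micro-recall = TP/(TP+FN) on pooled counts = 0.745 (equals overall accuracy in single-label multiclass).

0.745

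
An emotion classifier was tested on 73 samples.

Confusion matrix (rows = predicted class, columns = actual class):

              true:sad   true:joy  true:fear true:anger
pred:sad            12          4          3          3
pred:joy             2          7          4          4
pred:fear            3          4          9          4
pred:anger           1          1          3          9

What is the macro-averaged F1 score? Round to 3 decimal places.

0.504

Per-class F1 score (2·TP/(2·TP+FP+FN)):
  sad: TP=12, FP=4+3+3=10, FN=2+3+1=6 → 24/40 = 0.6000
  joy: TP=7, FP=2+4+4=10, FN=4+4+1=9 → 14/33 = 0.4242
  fear: TP=9, FP=3+4+4=11, FN=3+4+3=10 → 18/39 = 0.4615
  anger: TP=9, FP=1+1+3=5, FN=3+4+4=11 → 18/34 = 0.5294
Macro-F1 score = mean = (0.6000 + 0.4242 + 0.4615 + 0.5294) / 4 = 0.504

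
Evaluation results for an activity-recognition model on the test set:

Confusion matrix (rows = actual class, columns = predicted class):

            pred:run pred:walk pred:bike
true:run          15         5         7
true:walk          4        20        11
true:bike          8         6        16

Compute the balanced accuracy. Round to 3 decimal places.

0.553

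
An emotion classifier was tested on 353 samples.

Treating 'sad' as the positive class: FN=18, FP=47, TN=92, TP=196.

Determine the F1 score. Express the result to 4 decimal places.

0.8578

Precision = TP/(TP+FP) = 196/243 = 0.8066
Recall = TP/(TP+FN) = 196/214 = 0.9159
F1 = 2·TP/(2·TP+FP+FN) = 392/457 = 0.8578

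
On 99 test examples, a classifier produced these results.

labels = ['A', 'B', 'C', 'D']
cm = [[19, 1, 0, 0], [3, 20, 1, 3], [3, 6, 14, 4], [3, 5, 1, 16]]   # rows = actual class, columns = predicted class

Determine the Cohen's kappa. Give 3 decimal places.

0.597

Observed agreement pₒ = trace/N = 69/99 = 0.6970
Expected agreement pₑ = Σ (rowᵢ·colᵢ)/N² = (20·28 + 27·32 + 27·16 + 25·23)/99² = 0.2480
κ = (pₒ − pₑ)/(1 − pₑ) = (0.6970 − 0.2480)/(1 − 0.2480) = 0.597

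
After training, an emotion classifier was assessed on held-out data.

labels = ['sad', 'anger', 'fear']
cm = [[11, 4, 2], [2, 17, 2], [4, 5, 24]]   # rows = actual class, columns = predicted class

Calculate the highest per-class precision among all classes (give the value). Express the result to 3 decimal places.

0.857

Per-class precision (TP/(TP+FP)):
  sad: TP=11, FP=2+4=6 → 11/17 = 0.6471
  anger: TP=17, FP=4+5=9 → 17/26 = 0.6538
  fear: TP=24, FP=2+2=4 → 24/28 = 0.8571
Highest is class 'fear' with precision = 0.857.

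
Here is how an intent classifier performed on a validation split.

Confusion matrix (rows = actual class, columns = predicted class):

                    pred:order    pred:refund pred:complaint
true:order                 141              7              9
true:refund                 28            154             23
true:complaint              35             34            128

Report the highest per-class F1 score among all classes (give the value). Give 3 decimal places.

0.781

Per-class F1 score (2·TP/(2·TP+FP+FN)):
  order: TP=141, FP=28+35=63, FN=7+9=16 → 282/361 = 0.7812
  refund: TP=154, FP=7+34=41, FN=28+23=51 → 308/400 = 0.7700
  complaint: TP=128, FP=9+23=32, FN=35+34=69 → 256/357 = 0.7171
Highest is class 'order' with F1 score = 0.781.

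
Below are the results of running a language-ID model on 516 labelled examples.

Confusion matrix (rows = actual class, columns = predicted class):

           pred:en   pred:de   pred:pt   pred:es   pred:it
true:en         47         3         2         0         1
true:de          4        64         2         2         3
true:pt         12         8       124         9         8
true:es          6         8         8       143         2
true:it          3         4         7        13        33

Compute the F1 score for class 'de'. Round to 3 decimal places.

0.790

Treat 'de' as positive and all other classes as negative.
F1 score = 2·TP/(2·TP+FP+FN).
de: TP=64, FP=3+8+8+4=23, FN=4+2+2+3=11 → 128/162 = 0.7901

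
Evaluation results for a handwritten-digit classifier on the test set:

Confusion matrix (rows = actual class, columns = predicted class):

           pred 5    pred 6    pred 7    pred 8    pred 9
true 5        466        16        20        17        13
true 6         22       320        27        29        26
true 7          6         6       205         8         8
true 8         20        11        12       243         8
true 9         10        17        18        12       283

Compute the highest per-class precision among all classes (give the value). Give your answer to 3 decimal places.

0.889

Per-class precision (TP/(TP+FP)):
  5: TP=466, FP=22+6+20+10=58 → 466/524 = 0.8893
  6: TP=320, FP=16+6+11+17=50 → 320/370 = 0.8649
  7: TP=205, FP=20+27+12+18=77 → 205/282 = 0.7270
  8: TP=243, FP=17+29+8+12=66 → 243/309 = 0.7864
  9: TP=283, FP=13+26+8+8=55 → 283/338 = 0.8373
Highest is class '5' with precision = 0.889.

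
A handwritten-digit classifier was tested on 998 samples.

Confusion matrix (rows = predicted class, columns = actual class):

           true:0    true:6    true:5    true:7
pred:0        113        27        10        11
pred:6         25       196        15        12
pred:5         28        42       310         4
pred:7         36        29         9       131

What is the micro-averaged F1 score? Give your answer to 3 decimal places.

Micro-averaging pools counts across classes: ΣTP=750, ΣFP=248, ΣFN=248.
Micro-F1 score = 2·TP/(2·TP+FP+FN) on pooled counts = 0.752 (equals overall accuracy in single-label multiclass).

0.752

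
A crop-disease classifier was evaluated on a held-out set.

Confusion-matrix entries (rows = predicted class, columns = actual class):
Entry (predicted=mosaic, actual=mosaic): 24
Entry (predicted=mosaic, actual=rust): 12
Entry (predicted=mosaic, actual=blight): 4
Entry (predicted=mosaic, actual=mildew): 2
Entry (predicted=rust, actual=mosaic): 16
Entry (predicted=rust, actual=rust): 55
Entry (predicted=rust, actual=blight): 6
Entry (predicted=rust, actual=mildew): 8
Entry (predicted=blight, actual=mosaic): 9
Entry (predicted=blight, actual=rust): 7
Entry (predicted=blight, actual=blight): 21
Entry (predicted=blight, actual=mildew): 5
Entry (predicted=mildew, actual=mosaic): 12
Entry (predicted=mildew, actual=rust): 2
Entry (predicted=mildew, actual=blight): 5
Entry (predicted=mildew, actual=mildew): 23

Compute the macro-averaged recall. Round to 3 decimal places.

Per-class recall (TP/(TP+FN)):
  mosaic: TP=24, FN=16+9+12=37 → 24/61 = 0.3934
  rust: TP=55, FN=12+7+2=21 → 55/76 = 0.7237
  blight: TP=21, FN=4+6+5=15 → 21/36 = 0.5833
  mildew: TP=23, FN=2+8+5=15 → 23/38 = 0.6053
Macro-recall = mean = (0.3934 + 0.7237 + 0.5833 + 0.6053) / 4 = 0.576

0.576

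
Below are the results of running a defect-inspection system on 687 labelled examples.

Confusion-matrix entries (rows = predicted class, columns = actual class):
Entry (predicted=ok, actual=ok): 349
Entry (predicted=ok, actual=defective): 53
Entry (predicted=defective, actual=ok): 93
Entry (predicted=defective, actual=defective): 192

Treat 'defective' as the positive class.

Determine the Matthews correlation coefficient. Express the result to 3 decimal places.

0.557

MCC = (TP·TN − FP·FN) / √((TP+FP)(TP+FN)(TN+FP)(TN+FN))
Numerator = 192·349 − 93·53 = 62079
Denominator = √(285·245·442·402) = √12406785300 = 111385.7500
MCC = 62079 / 111385.7500 = 0.557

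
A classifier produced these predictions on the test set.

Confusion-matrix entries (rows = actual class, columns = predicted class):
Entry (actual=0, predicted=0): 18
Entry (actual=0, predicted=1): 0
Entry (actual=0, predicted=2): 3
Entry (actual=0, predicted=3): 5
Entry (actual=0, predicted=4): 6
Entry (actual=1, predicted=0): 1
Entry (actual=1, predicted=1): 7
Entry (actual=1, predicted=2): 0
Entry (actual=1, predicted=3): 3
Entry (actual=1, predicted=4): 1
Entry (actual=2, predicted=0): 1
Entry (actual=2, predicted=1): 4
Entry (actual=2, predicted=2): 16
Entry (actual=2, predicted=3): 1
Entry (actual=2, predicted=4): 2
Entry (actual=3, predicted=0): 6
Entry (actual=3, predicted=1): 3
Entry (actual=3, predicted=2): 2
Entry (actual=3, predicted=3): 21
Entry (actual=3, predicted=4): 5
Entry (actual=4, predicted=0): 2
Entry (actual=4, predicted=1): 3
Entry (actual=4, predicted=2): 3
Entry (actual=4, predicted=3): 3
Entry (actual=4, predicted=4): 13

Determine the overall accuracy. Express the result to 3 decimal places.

0.581

Accuracy = trace / total = (18+7+16+21+13=75) / 129 = 75/129 = 0.581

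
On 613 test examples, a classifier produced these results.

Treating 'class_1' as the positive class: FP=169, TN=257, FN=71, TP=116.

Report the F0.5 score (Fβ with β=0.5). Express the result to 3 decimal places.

0.437

Fβ = (1+β²)·TP / ((1+β²)·TP + β²·FN + FP), with β²=1/4
= 1.25·116 / (1.25·116 + 0.25·71 + 169) = 0.437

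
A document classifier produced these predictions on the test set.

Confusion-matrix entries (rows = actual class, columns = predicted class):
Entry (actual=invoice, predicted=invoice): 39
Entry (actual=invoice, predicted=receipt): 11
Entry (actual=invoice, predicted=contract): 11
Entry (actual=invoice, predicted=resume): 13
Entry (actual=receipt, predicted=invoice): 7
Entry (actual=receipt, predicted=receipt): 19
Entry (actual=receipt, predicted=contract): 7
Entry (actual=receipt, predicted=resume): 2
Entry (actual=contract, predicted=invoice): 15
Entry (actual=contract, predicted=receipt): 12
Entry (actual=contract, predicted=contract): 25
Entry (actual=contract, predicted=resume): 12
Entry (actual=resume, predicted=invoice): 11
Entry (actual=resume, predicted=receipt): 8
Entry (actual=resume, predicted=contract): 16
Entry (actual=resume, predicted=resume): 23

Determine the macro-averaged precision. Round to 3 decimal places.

0.451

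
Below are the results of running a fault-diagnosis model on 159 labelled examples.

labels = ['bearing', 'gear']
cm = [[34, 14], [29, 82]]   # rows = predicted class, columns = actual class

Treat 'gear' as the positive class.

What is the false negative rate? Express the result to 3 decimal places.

0.146

FNR = FN/(FN+TP) = 14/(14+82) = 0.146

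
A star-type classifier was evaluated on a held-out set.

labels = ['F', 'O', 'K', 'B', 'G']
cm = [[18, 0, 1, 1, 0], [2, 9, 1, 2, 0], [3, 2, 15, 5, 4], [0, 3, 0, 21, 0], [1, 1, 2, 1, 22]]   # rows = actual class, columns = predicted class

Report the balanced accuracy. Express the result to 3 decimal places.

0.750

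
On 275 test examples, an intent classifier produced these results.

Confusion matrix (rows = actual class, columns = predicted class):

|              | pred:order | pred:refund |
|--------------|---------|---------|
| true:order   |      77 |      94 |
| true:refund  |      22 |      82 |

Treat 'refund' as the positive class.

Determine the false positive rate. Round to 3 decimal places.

FPR = FP/(FP+TN) = 94/(94+77) = 0.550

0.550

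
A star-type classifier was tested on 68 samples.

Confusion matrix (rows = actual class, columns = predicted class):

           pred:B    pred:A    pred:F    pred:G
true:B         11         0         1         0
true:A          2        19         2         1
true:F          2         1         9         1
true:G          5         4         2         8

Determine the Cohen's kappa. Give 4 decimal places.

Observed agreement pₒ = trace/N = 47/68 = 0.69118
Expected agreement pₑ = Σ (rowᵢ·colᵢ)/N² = (12·20 + 24·24 + 13·14 + 19·10)/68² = 0.25692
κ = (pₒ − pₑ)/(1 − pₑ) = (0.69118 − 0.25692)/(1 − 0.25692) = 0.5844

0.5844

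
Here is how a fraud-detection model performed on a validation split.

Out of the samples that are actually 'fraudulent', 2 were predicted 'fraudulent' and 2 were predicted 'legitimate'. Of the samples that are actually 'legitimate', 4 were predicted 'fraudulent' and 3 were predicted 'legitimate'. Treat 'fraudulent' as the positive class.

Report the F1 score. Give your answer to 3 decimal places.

0.400

Precision = TP/(TP+FP) = 2/6 = 0.3333
Recall = TP/(TP+FN) = 2/4 = 0.5000
F1 = 2·TP/(2·TP+FP+FN) = 4/10 = 0.400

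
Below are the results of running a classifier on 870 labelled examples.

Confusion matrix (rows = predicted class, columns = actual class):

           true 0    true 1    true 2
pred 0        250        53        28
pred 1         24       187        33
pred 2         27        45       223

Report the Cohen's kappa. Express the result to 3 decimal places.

0.637

Observed agreement pₒ = trace/N = 660/870 = 0.7586
Expected agreement pₑ = Σ (rowᵢ·colᵢ)/N² = (301·331 + 285·244 + 284·295)/870² = 0.3342
κ = (pₒ − pₑ)/(1 − pₑ) = (0.7586 − 0.3342)/(1 − 0.3342) = 0.637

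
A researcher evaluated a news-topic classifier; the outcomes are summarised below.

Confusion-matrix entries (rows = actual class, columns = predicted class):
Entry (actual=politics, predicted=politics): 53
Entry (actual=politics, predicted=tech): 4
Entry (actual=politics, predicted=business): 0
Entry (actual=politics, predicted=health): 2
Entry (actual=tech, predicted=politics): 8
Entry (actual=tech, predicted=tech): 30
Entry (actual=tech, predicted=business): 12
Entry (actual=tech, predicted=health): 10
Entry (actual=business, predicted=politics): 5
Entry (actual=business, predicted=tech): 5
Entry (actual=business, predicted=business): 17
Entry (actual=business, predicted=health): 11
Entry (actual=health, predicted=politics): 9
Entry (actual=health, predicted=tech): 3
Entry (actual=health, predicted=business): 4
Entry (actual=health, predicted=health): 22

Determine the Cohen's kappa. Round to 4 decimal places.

Observed agreement pₒ = trace/N = 122/195 = 0.62564
Expected agreement pₑ = Σ (rowᵢ·colᵢ)/N² = (59·75 + 60·42 + 38·33 + 38·45)/195² = 0.26059
κ = (pₒ − pₑ)/(1 − pₑ) = (0.62564 − 0.26059)/(1 − 0.26059) = 0.4937

0.4937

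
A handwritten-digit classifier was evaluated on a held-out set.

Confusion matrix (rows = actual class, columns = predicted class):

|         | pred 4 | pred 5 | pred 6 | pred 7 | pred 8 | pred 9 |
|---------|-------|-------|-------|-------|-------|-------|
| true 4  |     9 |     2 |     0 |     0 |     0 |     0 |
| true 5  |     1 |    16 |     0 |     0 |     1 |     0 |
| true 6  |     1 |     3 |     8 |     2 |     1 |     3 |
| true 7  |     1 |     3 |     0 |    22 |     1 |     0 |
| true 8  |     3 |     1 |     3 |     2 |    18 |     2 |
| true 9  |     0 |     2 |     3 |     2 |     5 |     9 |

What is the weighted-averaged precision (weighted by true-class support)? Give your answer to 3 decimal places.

0.664

Per-class precision (TP/(TP+FP)):
  4: TP=9, FP=1+1+1+3+0=6 → 9/15 = 0.6000
  5: TP=16, FP=2+3+3+1+2=11 → 16/27 = 0.5926
  6: TP=8, FP=0+0+0+3+3=6 → 8/14 = 0.5714
  7: TP=22, FP=0+0+2+2+2=6 → 22/28 = 0.7857
  8: TP=18, FP=0+1+1+1+5=8 → 18/26 = 0.6923
  9: TP=9, FP=0+0+3+0+2=5 → 9/14 = 0.6429
Weighted-precision = Σ (supportᵢ/N)·precisionᵢ with N=124: (11/124)·0.6000 + (18/124)·0.5926 + (18/124)·0.5714 + (27/124)·0.7857 + (29/124)·0.6923 + (21/124)·0.6429 = 0.664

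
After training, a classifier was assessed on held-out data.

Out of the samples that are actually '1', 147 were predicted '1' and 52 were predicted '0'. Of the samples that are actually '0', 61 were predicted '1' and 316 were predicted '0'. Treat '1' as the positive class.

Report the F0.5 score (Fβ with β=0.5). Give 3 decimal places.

Fβ = (1+β²)·TP / ((1+β²)·TP + β²·FN + FP), with β²=1/4
= 1.25·147 / (1.25·147 + 0.25·52 + 61) = 0.713

0.713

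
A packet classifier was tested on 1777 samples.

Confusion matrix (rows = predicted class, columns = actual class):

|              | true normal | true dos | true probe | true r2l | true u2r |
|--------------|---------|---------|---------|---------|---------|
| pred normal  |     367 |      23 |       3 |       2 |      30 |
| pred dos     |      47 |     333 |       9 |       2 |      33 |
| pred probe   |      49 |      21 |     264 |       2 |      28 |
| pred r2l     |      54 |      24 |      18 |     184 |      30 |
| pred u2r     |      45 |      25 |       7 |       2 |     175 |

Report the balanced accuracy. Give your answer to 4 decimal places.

0.7723

Balanced accuracy = mean of per-class recall.
  normal: recall = 367/562 = 0.65302
  dos: recall = 333/426 = 0.78169
  probe: recall = 264/301 = 0.87708
  r2l: recall = 184/192 = 0.95833
  u2r: recall = 175/296 = 0.59122
Mean = (0.65302 + 0.78169 + 0.87708 + 0.95833 + 0.59122) / 5 = 0.7723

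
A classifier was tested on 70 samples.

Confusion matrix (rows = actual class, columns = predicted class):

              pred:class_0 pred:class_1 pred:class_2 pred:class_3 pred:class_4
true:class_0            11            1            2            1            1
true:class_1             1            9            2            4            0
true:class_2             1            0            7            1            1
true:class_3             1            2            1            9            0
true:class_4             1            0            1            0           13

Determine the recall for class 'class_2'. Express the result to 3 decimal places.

recall = TP/(TP+FN).
class_2: TP=7, FN=1+0+1+1=3 → 7/10 = 0.7000

0.700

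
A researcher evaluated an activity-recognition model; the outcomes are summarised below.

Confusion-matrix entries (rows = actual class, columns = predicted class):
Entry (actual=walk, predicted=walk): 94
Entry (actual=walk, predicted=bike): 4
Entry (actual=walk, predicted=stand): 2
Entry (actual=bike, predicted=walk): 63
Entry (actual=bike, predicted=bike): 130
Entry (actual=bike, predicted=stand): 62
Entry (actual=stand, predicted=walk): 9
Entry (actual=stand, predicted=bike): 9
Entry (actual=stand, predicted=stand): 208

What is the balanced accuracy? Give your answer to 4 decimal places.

Balanced accuracy = mean of per-class recall.
  walk: recall = 94/100 = 0.94000
  bike: recall = 130/255 = 0.50980
  stand: recall = 208/226 = 0.92035
Mean = (0.94000 + 0.50980 + 0.92035) / 3 = 0.7901

0.7901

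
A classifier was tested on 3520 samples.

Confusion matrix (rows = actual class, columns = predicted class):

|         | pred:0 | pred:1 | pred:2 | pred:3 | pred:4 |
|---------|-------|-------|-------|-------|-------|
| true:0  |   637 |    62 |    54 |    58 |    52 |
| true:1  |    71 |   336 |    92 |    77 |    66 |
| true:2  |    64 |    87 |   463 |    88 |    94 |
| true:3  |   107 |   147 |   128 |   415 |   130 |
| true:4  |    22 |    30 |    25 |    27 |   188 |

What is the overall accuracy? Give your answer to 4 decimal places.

0.5793

Accuracy = trace / total = (637+336+463+415+188=2039) / 3520 = 2039/3520 = 0.5793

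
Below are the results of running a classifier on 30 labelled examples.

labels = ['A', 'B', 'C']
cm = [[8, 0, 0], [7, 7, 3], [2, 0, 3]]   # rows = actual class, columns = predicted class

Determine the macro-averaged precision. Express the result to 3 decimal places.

0.657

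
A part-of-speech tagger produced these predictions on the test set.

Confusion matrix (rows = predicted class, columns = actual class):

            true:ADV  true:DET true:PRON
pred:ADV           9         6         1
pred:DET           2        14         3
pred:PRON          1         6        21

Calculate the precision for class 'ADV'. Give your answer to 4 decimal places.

0.5625

Take TP from the diagonal, FP from the rest of the 'ADV' prediction marginal, FN from the rest of the 'ADV' actual marginal.
precision = TP/(TP+FP).
ADV: TP=9, FP=6+1=7 → 9/16 = 0.56250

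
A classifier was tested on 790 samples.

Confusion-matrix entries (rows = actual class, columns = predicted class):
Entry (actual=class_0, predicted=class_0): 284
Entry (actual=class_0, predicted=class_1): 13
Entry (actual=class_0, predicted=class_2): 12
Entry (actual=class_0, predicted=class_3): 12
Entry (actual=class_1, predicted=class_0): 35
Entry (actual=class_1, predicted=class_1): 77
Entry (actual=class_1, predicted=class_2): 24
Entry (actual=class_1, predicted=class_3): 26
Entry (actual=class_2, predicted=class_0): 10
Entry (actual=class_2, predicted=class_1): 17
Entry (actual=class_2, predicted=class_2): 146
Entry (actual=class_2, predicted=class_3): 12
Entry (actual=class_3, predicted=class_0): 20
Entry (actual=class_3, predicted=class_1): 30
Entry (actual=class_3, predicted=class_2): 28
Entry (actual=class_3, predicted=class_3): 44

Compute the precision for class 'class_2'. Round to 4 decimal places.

0.6952

Treat 'class_2' as positive and all other classes as negative.
precision = TP/(TP+FP).
class_2: TP=146, FP=12+24+28=64 → 146/210 = 0.69524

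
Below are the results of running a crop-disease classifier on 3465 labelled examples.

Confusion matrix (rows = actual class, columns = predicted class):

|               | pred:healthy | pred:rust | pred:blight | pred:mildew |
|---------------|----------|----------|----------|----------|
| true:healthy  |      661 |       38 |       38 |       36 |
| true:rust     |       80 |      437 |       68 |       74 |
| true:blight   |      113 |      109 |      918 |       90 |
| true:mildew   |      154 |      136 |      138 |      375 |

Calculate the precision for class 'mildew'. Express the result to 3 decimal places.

0.652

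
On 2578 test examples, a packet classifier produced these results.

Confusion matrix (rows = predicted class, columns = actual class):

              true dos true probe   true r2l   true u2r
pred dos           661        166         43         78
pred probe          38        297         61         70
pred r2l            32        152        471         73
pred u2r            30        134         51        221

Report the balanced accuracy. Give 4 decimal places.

Balanced accuracy = mean of per-class recall.
  dos: recall = 661/761 = 0.86859
  probe: recall = 297/749 = 0.39653
  r2l: recall = 471/626 = 0.75240
  u2r: recall = 221/442 = 0.50000
Mean = (0.86859 + 0.39653 + 0.75240 + 0.50000) / 4 = 0.6294

0.6294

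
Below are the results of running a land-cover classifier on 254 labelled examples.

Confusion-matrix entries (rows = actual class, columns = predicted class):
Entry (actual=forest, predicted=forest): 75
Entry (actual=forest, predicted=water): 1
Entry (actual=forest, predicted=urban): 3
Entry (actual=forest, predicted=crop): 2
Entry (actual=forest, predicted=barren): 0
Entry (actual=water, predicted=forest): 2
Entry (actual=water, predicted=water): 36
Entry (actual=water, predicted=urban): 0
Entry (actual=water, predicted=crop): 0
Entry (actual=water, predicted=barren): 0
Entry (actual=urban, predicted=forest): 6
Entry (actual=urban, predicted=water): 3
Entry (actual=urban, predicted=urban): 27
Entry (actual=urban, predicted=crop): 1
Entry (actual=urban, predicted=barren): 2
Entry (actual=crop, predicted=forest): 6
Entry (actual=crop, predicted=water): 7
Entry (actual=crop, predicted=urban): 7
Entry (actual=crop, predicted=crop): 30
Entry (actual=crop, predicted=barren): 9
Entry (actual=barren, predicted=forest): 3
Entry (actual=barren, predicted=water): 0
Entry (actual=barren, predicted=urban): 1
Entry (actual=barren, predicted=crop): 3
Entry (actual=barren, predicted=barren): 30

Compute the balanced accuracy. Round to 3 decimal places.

0.777

Balanced accuracy = mean of per-class recall.
  forest: recall = 75/81 = 0.9259
  water: recall = 36/38 = 0.9474
  urban: recall = 27/39 = 0.6923
  crop: recall = 30/59 = 0.5085
  barren: recall = 30/37 = 0.8108
Mean = (0.9259 + 0.9474 + 0.6923 + 0.5085 + 0.8108) / 5 = 0.777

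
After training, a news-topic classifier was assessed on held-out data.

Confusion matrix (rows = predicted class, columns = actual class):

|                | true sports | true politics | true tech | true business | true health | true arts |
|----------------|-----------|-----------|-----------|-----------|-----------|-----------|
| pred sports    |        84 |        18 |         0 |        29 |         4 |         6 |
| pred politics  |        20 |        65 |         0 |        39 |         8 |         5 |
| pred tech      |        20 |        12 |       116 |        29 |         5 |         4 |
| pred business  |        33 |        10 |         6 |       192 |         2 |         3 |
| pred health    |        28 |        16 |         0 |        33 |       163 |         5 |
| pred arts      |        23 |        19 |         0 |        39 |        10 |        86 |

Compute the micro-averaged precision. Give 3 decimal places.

0.624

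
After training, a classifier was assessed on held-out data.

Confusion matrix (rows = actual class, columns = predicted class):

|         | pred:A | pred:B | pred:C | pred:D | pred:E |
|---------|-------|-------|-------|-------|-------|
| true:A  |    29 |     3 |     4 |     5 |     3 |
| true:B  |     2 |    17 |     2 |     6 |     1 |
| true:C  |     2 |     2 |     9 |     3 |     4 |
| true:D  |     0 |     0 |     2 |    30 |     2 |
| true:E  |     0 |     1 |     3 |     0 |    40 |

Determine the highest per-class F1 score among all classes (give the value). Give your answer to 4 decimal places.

Per-class F1 score (2·TP/(2·TP+FP+FN)):
  A: TP=29, FP=2+2+0+0=4, FN=3+4+5+3=15 → 58/77 = 0.75325
  B: TP=17, FP=3+2+0+1=6, FN=2+2+6+1=11 → 34/51 = 0.66667
  C: TP=9, FP=4+2+2+3=11, FN=2+2+3+4=11 → 18/40 = 0.45000
  D: TP=30, FP=5+6+3+0=14, FN=0+0+2+2=4 → 60/78 = 0.76923
  E: TP=40, FP=3+1+4+2=10, FN=0+1+3+0=4 → 80/94 = 0.85106
Highest is class 'E' with F1 score = 0.8511.

0.8511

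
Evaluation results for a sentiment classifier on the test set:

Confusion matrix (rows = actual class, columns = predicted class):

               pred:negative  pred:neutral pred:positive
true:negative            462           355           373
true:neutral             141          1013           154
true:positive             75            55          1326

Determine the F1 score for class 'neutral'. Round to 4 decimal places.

Take TP from the diagonal, FP from the rest of the 'neutral' prediction marginal, FN from the rest of the 'neutral' actual marginal.
F1 score = 2·TP/(2·TP+FP+FN).
neutral: TP=1013, FP=355+55=410, FN=141+154=295 → 2026/2731 = 0.74185

0.7419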